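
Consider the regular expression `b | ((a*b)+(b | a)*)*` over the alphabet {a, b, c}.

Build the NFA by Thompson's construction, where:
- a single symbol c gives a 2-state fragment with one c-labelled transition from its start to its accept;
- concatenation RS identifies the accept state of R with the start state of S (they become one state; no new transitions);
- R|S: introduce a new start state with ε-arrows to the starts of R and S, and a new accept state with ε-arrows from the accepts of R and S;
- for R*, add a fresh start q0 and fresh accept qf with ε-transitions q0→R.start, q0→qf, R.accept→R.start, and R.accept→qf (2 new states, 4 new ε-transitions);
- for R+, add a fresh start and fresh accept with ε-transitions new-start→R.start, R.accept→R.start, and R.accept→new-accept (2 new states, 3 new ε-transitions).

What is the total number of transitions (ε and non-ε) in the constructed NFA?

28

Per subexpression:
Each of the 5 symbol leaves contributes 1 transition (1 symbol, 0 ε).
  a* = 5 transitions (1 symbol, 4 ε)
  a*b = 6 transitions (2 symbol, 4 ε)
  (a*b)+ = 9 transitions (2 symbol, 7 ε)
  b | a = 6 transitions (2 symbol, 4 ε)
  (b | a)* = 10 transitions (2 symbol, 8 ε)
  (a*b)+(b | a)* = 19 transitions (4 symbol, 15 ε)
  ((a*b)+(b | a)*)* = 23 transitions (4 symbol, 19 ε)
  b | ((a*b)+(b | a)*)* = 28 transitions (5 symbol, 23 ε)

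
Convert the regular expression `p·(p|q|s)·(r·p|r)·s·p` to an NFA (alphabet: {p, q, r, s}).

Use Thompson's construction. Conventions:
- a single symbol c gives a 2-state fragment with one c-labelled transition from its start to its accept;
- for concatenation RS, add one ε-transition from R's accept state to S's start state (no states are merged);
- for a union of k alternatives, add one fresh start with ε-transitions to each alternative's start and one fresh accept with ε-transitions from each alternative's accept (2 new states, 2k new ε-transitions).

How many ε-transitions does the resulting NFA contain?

Recursing over subexpressions:
Each of the 9 symbol leaves contributes 0 ε-transitions.
  p|q|s — 6 ε-transitions
  r·p — 1 ε-transition
  r·p|r — 5 ε-transitions
  p·(p|q|s)·(r·p|r)·s·p — 15 ε-transitions

15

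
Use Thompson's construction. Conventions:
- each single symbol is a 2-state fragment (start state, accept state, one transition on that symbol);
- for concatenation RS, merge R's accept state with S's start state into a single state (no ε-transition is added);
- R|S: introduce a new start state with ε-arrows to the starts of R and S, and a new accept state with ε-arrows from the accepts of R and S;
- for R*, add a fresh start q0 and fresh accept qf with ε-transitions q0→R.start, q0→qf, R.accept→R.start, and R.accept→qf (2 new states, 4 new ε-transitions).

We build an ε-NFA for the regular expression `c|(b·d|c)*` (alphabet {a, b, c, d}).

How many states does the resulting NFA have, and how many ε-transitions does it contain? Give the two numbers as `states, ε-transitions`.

Bottom-up over the parse tree:
Each of the 4 symbol leaves contributes 2 states and 0 ε-transitions.
  b·d = 3 states, 0 ε-transitions
  b·d|c = 7 states, 4 ε-transitions
  (b·d|c)* = 9 states, 8 ε-transitions
  c|(b·d|c)* = 13 states, 12 ε-transitions

13, 12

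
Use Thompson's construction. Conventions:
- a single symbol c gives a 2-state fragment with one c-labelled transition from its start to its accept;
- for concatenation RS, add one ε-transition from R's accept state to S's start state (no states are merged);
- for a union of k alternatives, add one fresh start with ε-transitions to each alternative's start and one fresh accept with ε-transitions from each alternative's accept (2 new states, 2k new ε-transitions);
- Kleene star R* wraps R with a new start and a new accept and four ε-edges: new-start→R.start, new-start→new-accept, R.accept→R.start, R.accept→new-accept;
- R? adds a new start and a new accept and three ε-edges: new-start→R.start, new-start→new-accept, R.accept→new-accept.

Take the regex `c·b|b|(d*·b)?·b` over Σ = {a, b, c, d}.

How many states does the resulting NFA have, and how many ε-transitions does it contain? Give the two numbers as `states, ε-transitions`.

Bottom-up over the parse tree:
Each of the 6 symbol leaves contributes 2 states and 0 ε-transitions.
  c·b → 4 states, 1 ε-transition
  d* → 4 states, 4 ε-transitions
  d*·b → 6 states, 5 ε-transitions
  (d*·b)? → 8 states, 8 ε-transitions
  (d*·b)?·b → 10 states, 9 ε-transitions
  c·b|b|(d*·b)?·b → 18 states, 16 ε-transitions

18, 16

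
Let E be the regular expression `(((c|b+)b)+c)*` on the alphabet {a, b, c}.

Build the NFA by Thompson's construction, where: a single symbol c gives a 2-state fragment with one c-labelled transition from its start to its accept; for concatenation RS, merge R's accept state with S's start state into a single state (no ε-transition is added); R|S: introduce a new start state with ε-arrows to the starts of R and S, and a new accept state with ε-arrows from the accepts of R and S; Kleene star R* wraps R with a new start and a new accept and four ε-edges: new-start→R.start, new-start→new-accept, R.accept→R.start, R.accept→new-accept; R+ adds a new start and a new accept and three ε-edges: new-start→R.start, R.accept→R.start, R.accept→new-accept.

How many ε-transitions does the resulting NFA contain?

14

Recursing over subexpressions:
Each of the 4 symbol leaves contributes 0 ε-transitions.
  b+ : 3 ε-transitions
  c|b+ : 7 ε-transitions
  (c|b+)b : 7 ε-transitions
  ((c|b+)b)+ : 10 ε-transitions
  ((c|b+)b)+c : 10 ε-transitions
  (((c|b+)b)+c)* : 14 ε-transitions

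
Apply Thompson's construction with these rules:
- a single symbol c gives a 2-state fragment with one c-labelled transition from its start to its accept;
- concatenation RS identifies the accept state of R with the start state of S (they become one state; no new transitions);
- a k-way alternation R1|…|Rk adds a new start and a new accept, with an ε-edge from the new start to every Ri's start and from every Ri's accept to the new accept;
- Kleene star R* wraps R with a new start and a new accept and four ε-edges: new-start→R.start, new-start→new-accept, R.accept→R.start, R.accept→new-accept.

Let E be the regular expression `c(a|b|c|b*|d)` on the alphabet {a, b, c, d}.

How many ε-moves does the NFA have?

Per subexpression:
Each of the 6 symbol leaves contributes 0 ε-transitions.
  b* → 4 ε-transitions
  a|b|c|b*|d → 14 ε-transitions
  c(a|b|c|b*|d) → 14 ε-transitions

14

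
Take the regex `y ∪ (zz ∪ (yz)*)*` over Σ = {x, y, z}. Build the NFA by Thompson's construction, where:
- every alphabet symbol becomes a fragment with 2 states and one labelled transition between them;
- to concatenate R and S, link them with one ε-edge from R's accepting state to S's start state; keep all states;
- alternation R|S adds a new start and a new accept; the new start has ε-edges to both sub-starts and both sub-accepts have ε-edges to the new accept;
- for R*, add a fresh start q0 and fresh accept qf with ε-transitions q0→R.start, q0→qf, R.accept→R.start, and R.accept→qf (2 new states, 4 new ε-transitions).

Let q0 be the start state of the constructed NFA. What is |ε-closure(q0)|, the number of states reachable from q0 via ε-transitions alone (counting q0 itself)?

Let C(F) = |ε-closure(F.start)| within fragment F, and note whether F accepts ε. Symbol fragments have C = 1 and do not accept ε. Then:
  zz : C equals the left operand's closure size = 1 (its accept is not ε-reachable, so the closure stops there)
  yz : same as the first factor's closure: C = 1
  (yz)* : the star's fresh start ε-reaches both the body's start and the fresh accept: C = 2 + 1 = 3
  zz ∪ (yz)* : new start ε-reaches every alternative's start; at least one alternative accepts ε, so the union's new accept is reached too: C = 1 + 1 + 3 + 1 = 6
  (zz ∪ (yz)*)* : new start has ε-edges to the inner start and to the new accept, so C = 2 + 6 = 8
  y ∪ (zz ∪ (yz)*)* : C = 1 (new start) + (1 + 8) + 1 (new accept, since some branch ε-reaches its own accept) = 11

11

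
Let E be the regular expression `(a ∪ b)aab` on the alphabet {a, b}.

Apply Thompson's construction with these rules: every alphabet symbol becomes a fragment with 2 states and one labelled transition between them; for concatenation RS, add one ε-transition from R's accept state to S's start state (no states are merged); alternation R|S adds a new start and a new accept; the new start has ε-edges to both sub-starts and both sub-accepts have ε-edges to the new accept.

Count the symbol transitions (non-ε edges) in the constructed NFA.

Building bottom-up:
Each of the 5 symbol leaves contributes exactly 1 symbol transition.
  a ∪ b → 2 symbol transitions
  (a ∪ b)aab → 5 symbol transitions

5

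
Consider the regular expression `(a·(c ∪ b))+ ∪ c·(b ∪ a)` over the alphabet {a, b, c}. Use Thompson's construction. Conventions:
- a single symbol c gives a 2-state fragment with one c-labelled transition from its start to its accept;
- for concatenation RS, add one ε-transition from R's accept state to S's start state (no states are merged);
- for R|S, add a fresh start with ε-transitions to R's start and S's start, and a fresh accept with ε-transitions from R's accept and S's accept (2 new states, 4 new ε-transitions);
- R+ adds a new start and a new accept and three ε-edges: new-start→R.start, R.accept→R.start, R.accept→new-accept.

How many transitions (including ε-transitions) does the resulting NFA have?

23

Bottom-up over the parse tree:
Each of the 6 symbol leaves contributes 1 transition (1 symbol, 0 ε).
  c ∪ b : 6 transitions (2 symbol, 4 ε)
  a·(c ∪ b) : 8 transitions (3 symbol, 5 ε)
  (a·(c ∪ b))+ : 11 transitions (3 symbol, 8 ε)
  b ∪ a : 6 transitions (2 symbol, 4 ε)
  c·(b ∪ a) : 8 transitions (3 symbol, 5 ε)
  (a·(c ∪ b))+ ∪ c·(b ∪ a) : 23 transitions (6 symbol, 17 ε)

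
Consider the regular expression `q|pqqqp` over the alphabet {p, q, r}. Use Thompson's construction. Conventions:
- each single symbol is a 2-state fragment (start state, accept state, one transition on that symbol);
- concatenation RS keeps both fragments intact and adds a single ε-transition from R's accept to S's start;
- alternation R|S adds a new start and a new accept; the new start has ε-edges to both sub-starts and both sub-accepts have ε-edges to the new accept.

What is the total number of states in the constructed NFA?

Building bottom-up:
Each of the 6 symbol leaves contributes a 2-state fragment.
  pqqqp → 10 states
  q|pqqqp → 14 states

14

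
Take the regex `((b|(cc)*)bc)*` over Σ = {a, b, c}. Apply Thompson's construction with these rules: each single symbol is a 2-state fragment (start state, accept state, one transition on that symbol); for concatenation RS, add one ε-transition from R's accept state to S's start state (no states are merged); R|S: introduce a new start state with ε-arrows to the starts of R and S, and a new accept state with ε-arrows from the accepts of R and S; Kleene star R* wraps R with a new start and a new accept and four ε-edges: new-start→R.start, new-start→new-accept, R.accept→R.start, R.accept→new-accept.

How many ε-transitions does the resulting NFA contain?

15

Recursing over subexpressions:
Each of the 5 symbol leaves contributes 0 ε-transitions.
  cc : 1 ε-transition
  (cc)* : 5 ε-transitions
  b|(cc)* : 9 ε-transitions
  (b|(cc)*)bc : 11 ε-transitions
  ((b|(cc)*)bc)* : 15 ε-transitions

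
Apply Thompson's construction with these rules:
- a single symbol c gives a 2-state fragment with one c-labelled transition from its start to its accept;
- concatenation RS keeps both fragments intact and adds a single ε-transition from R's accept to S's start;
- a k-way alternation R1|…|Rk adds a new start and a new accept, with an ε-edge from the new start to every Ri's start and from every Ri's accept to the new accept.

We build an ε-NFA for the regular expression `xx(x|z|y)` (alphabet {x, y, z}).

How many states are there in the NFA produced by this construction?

12

Bottom-up over the parse tree:
Each of the 5 symbol leaves contributes a 2-state fragment.
  x|z|y : 8 states
  xx(x|z|y) : 12 states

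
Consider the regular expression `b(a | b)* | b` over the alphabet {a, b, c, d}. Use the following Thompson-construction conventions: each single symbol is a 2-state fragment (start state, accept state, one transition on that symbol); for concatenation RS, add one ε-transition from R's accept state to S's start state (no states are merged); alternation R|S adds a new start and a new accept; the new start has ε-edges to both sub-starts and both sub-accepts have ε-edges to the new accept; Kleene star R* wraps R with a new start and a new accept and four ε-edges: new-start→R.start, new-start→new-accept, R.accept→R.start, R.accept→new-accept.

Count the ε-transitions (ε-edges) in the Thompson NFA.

Building bottom-up:
Each of the 4 symbol leaves contributes 0 ε-transitions.
  a | b — 4 ε-transitions
  (a | b)* — 8 ε-transitions
  b(a | b)* — 9 ε-transitions
  b(a | b)* | b — 13 ε-transitions

13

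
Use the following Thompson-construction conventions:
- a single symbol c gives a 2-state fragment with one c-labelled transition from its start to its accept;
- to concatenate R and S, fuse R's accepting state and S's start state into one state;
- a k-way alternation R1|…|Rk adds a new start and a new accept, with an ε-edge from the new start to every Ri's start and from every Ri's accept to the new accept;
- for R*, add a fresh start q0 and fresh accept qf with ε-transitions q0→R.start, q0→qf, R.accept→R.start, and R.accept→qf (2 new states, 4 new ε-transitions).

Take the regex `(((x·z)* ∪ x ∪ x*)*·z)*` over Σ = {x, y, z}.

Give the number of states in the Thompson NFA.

18

By structural recursion:
Each of the 5 symbol leaves contributes a 2-state fragment.
  x·z : 3 states
  (x·z)* : 5 states
  x* : 4 states
  (x·z)* ∪ x ∪ x* : 13 states
  ((x·z)* ∪ x ∪ x*)* : 15 states
  ((x·z)* ∪ x ∪ x*)*·z : 16 states
  (((x·z)* ∪ x ∪ x*)*·z)* : 18 states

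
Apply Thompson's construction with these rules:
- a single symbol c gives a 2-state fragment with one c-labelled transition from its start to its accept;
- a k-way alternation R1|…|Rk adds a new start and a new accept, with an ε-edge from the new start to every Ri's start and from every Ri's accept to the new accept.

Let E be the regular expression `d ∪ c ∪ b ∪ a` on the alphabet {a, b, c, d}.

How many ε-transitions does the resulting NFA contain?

8

By structural recursion:
Each of the 4 symbol leaves contributes 0 ε-transitions.
  d ∪ c ∪ b ∪ a — 8 ε-transitions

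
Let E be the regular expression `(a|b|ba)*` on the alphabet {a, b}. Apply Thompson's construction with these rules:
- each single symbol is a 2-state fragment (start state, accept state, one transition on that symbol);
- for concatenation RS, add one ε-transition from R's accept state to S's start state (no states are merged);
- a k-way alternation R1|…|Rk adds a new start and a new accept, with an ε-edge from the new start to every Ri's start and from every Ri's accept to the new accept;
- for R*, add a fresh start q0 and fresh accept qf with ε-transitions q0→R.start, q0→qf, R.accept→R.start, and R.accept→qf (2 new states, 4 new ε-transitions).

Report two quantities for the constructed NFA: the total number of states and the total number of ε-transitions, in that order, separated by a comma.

By structural recursion:
Each of the 4 symbol leaves contributes 2 states and 0 ε-transitions.
  ba → 4 states, 1 ε-transition
  a|b|ba → 10 states, 7 ε-transitions
  (a|b|ba)* → 12 states, 11 ε-transitions

12, 11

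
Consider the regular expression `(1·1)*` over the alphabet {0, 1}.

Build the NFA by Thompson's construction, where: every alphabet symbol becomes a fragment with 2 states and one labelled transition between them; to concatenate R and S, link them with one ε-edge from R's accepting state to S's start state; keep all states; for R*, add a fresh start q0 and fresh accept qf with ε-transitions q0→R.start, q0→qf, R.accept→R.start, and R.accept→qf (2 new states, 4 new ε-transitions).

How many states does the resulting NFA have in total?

Bottom-up over the parse tree:
Each of the 2 symbol leaves contributes a 2-state fragment.
  1·1 = 4 states
  (1·1)* = 6 states

6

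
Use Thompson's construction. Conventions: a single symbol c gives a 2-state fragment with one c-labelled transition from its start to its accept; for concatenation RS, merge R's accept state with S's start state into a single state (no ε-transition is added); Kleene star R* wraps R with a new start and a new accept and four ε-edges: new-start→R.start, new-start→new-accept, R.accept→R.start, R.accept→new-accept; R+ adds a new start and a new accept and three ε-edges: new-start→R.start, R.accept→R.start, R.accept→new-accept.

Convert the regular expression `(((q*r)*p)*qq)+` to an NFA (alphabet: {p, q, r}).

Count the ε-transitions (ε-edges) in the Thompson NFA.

Recursing over subexpressions:
Each of the 5 symbol leaves contributes 0 ε-transitions.
  q* : 4 ε-transitions
  q*r : 4 ε-transitions
  (q*r)* : 8 ε-transitions
  (q*r)*p : 8 ε-transitions
  ((q*r)*p)* : 12 ε-transitions
  ((q*r)*p)*qq : 12 ε-transitions
  (((q*r)*p)*qq)+ : 15 ε-transitions

15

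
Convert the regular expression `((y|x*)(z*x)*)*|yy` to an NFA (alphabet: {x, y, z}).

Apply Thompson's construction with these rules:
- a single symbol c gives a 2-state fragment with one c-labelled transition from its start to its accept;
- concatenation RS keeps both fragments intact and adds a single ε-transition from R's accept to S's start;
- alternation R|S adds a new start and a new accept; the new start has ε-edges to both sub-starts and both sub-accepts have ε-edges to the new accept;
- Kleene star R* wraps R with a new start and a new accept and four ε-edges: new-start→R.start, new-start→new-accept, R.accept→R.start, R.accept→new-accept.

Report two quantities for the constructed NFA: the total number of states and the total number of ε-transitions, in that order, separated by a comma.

24, 27

Recursing over subexpressions:
Each of the 6 symbol leaves contributes 2 states and 0 ε-transitions.
  x* → 4 states, 4 ε-transitions
  y|x* → 8 states, 8 ε-transitions
  z* → 4 states, 4 ε-transitions
  z*x → 6 states, 5 ε-transitions
  (z*x)* → 8 states, 9 ε-transitions
  (y|x*)(z*x)* → 16 states, 18 ε-transitions
  ((y|x*)(z*x)*)* → 18 states, 22 ε-transitions
  yy → 4 states, 1 ε-transition
  ((y|x*)(z*x)*)*|yy → 24 states, 27 ε-transitions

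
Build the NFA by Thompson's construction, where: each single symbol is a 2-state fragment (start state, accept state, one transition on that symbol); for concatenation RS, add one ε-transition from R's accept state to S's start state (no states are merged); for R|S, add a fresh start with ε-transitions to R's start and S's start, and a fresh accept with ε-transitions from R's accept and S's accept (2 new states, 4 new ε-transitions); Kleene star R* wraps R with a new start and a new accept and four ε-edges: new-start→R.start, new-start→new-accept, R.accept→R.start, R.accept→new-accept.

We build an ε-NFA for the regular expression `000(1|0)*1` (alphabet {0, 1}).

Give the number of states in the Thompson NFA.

16

By structural recursion:
Each of the 6 symbol leaves contributes a 2-state fragment.
  1|0 → 6 states
  (1|0)* → 8 states
  000(1|0)*1 → 16 states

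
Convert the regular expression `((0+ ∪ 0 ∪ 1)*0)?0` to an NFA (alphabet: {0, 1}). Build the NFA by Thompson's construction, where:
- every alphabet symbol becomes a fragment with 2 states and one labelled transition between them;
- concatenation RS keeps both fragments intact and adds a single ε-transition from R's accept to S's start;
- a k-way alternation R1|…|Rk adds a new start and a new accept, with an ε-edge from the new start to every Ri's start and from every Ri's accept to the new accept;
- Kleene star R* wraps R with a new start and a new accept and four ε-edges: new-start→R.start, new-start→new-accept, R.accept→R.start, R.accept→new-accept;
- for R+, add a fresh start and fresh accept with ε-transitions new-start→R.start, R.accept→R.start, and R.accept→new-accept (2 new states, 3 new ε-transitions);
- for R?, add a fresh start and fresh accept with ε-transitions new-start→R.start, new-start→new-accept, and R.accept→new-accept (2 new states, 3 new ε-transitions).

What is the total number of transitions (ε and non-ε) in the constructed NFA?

23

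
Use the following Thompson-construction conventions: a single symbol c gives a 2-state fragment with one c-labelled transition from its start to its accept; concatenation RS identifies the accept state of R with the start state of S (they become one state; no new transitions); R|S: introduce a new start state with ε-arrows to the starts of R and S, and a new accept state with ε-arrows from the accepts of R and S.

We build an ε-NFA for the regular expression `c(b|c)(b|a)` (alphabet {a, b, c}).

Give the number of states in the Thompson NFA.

12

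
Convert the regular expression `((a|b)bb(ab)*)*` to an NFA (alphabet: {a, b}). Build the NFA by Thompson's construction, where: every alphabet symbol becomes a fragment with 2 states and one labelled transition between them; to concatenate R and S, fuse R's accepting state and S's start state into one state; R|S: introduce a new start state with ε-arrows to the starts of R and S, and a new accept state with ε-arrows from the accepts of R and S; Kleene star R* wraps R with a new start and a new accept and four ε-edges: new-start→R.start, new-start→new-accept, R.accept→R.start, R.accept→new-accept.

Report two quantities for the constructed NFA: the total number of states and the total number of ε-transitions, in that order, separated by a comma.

14, 12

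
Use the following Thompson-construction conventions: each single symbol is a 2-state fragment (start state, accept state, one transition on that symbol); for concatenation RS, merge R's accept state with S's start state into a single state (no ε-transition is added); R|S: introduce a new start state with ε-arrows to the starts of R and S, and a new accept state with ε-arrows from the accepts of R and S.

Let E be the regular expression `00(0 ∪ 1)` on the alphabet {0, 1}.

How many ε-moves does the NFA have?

By structural recursion:
Each of the 4 symbol leaves contributes 0 ε-transitions.
  0 ∪ 1 — 4 ε-transitions
  00(0 ∪ 1) — 4 ε-transitions

4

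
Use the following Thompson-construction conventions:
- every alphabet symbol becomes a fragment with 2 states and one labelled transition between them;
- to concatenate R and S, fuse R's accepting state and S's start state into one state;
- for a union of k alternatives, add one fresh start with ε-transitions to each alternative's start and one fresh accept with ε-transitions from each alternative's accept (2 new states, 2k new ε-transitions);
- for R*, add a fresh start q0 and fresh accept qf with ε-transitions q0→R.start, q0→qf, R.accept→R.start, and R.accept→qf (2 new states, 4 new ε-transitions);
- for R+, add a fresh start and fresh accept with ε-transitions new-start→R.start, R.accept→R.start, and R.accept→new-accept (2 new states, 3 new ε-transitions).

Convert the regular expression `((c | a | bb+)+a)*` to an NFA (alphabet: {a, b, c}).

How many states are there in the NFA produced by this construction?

16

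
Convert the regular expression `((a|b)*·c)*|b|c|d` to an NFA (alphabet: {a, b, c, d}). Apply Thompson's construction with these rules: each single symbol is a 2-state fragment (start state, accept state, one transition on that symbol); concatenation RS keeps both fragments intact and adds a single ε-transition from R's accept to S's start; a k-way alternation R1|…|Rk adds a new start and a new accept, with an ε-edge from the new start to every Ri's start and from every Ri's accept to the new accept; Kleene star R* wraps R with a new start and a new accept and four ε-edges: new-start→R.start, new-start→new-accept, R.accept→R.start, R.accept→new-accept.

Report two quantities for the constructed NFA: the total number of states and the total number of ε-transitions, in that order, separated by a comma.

20, 21

Recursing over subexpressions:
Each of the 6 symbol leaves contributes 2 states and 0 ε-transitions.
  a|b → 6 states, 4 ε-transitions
  (a|b)* → 8 states, 8 ε-transitions
  (a|b)*·c → 10 states, 9 ε-transitions
  ((a|b)*·c)* → 12 states, 13 ε-transitions
  ((a|b)*·c)*|b|c|d → 20 states, 21 ε-transitions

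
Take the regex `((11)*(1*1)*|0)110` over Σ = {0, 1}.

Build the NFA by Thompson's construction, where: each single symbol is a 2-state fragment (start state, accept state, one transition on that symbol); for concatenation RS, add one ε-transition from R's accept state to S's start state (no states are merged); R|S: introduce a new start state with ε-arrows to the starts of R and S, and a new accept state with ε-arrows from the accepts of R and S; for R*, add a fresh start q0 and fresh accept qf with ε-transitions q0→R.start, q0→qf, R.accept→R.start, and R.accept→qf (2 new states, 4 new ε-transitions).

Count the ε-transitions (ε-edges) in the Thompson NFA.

22

Building bottom-up:
Each of the 8 symbol leaves contributes 0 ε-transitions.
  11 : 1 ε-transition
  (11)* : 5 ε-transitions
  1* : 4 ε-transitions
  1*1 : 5 ε-transitions
  (1*1)* : 9 ε-transitions
  (11)*(1*1)* : 15 ε-transitions
  (11)*(1*1)*|0 : 19 ε-transitions
  ((11)*(1*1)*|0)110 : 22 ε-transitions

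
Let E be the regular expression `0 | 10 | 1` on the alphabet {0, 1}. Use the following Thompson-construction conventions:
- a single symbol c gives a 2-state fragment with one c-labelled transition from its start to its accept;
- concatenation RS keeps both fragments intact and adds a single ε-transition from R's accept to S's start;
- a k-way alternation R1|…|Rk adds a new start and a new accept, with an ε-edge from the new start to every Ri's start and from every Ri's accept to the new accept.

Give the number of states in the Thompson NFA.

Recursing over subexpressions:
Each of the 4 symbol leaves contributes a 2-state fragment.
  10 — 4 states
  0 | 10 | 1 — 10 states

10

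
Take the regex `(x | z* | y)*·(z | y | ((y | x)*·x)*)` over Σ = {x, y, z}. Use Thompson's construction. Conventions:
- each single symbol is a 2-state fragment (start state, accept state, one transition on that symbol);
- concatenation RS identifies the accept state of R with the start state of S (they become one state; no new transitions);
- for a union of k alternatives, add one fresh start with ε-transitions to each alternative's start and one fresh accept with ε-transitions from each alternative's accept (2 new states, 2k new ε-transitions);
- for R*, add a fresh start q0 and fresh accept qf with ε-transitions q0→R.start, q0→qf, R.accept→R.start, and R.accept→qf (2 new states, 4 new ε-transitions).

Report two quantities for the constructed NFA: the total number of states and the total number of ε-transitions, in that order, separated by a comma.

28, 32

Per subexpression:
Each of the 8 symbol leaves contributes 2 states and 0 ε-transitions.
  z* : 4 states, 4 ε-transitions
  x | z* | y : 10 states, 10 ε-transitions
  (x | z* | y)* : 12 states, 14 ε-transitions
  y | x : 6 states, 4 ε-transitions
  (y | x)* : 8 states, 8 ε-transitions
  (y | x)*·x : 9 states, 8 ε-transitions
  ((y | x)*·x)* : 11 states, 12 ε-transitions
  z | y | ((y | x)*·x)* : 17 states, 18 ε-transitions
  (x | z* | y)*·(z | y | ((y | x)*·x)*) : 28 states, 32 ε-transitions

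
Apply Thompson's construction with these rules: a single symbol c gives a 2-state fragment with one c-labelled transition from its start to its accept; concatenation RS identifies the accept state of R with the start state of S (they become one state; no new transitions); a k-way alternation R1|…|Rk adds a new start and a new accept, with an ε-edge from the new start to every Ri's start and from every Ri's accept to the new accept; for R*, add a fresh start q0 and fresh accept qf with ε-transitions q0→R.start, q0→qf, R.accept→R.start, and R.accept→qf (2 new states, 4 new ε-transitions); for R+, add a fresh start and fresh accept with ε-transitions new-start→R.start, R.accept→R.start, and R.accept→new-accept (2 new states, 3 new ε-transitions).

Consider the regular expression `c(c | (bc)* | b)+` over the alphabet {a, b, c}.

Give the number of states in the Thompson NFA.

14

Recursing over subexpressions:
Each of the 5 symbol leaves contributes a 2-state fragment.
  bc : 3 states
  (bc)* : 5 states
  c | (bc)* | b : 11 states
  (c | (bc)* | b)+ : 13 states
  c(c | (bc)* | b)+ : 14 states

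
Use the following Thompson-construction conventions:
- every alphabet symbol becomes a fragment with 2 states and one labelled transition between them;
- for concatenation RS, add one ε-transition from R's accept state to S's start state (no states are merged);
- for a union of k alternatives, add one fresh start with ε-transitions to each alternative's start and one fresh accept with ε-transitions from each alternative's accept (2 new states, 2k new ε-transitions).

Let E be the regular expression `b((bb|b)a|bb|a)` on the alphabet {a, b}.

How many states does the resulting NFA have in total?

By structural recursion:
Each of the 8 symbol leaves contributes a 2-state fragment.
  bb → 4 states
  bb|b → 8 states
  (bb|b)a → 10 states
  bb → 4 states
  (bb|b)a|bb|a → 18 states
  b((bb|b)a|bb|a) → 20 states

20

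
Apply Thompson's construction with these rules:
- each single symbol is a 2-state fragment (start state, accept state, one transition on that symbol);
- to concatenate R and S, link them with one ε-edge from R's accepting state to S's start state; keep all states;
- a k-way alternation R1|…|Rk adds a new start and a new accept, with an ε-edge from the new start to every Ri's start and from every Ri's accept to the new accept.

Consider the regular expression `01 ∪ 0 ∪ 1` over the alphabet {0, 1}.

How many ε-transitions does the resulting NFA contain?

7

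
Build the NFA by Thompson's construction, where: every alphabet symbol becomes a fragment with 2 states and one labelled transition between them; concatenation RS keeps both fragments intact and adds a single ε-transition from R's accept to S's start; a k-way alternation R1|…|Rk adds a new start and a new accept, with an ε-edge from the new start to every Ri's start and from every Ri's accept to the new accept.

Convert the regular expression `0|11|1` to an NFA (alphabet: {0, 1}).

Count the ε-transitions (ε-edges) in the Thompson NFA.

Bottom-up over the parse tree:
Each of the 4 symbol leaves contributes 0 ε-transitions.
  11 → 1 ε-transition
  0|11|1 → 7 ε-transitions

7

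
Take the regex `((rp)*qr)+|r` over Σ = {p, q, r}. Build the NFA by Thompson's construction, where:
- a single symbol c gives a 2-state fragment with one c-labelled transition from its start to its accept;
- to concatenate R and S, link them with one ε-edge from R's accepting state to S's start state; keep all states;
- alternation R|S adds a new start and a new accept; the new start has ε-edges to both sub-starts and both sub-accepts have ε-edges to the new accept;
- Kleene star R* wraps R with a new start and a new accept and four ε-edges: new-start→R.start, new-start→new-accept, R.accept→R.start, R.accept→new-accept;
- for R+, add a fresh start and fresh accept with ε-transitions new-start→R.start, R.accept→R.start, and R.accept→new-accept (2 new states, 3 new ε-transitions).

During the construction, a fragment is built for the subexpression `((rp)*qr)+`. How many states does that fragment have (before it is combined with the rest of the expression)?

Fragment for `((rp)*qr)+`:
Each of the 4 symbol leaves contributes a 2-state fragment.
  rp — 4 states
  (rp)* — 6 states
  (rp)*qr — 10 states
  ((rp)*qr)+ — 12 states

12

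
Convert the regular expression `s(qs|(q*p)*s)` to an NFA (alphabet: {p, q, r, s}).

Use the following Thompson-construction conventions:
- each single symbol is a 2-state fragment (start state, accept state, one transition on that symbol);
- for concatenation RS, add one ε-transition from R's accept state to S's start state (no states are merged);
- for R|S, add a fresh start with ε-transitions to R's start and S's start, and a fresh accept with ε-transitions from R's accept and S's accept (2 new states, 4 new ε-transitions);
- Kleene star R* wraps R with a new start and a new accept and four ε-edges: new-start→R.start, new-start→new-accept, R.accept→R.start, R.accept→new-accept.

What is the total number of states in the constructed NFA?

18

Recursing over subexpressions:
Each of the 6 symbol leaves contributes a 2-state fragment.
  qs : 4 states
  q* : 4 states
  q*p : 6 states
  (q*p)* : 8 states
  (q*p)*s : 10 states
  qs|(q*p)*s : 16 states
  s(qs|(q*p)*s) : 18 states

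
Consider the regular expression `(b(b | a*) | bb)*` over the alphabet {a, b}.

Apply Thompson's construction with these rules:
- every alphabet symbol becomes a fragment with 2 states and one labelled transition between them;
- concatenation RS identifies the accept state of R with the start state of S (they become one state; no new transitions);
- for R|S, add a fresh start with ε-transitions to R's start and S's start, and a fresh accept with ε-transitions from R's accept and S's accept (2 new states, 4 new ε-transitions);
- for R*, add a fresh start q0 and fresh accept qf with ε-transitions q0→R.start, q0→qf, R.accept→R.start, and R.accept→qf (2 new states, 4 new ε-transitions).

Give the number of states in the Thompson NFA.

16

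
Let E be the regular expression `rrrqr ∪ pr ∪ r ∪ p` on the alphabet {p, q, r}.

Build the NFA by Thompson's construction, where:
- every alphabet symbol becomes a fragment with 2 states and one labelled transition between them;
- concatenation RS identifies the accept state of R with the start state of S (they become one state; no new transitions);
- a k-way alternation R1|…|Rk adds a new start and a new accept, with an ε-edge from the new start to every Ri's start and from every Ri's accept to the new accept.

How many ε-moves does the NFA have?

Bottom-up over the parse tree:
Each of the 9 symbol leaves contributes 0 ε-transitions.
  rrrqr — 0 ε-transitions
  pr — 0 ε-transitions
  rrrqr ∪ pr ∪ r ∪ p — 8 ε-transitions

8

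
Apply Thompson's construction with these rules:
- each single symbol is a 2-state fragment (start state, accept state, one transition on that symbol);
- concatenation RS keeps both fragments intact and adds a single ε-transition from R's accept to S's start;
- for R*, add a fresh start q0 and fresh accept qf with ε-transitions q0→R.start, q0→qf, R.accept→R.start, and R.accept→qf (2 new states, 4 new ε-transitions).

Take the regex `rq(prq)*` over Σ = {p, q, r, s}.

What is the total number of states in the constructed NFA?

Recursing over subexpressions:
Each of the 5 symbol leaves contributes a 2-state fragment.
  prq → 6 states
  (prq)* → 8 states
  rq(prq)* → 12 states

12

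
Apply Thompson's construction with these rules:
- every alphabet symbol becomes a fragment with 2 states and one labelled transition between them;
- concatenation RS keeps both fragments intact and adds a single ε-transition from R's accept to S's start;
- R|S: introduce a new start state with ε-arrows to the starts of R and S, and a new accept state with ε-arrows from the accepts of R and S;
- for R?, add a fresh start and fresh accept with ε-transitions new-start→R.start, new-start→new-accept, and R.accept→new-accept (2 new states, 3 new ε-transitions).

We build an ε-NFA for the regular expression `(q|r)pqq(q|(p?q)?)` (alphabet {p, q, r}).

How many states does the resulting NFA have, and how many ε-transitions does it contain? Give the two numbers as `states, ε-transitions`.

24, 19

Recursing over subexpressions:
Each of the 8 symbol leaves contributes 2 states and 0 ε-transitions.
  q|r : 6 states, 4 ε-transitions
  p? : 4 states, 3 ε-transitions
  p?q : 6 states, 4 ε-transitions
  (p?q)? : 8 states, 7 ε-transitions
  q|(p?q)? : 12 states, 11 ε-transitions
  (q|r)pqq(q|(p?q)?) : 24 states, 19 ε-transitions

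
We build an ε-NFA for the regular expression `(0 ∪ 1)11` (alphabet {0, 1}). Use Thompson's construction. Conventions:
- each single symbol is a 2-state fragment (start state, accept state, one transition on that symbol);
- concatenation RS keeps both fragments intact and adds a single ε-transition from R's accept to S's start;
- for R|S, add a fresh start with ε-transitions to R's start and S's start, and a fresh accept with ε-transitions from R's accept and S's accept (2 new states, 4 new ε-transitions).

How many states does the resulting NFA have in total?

10

Per subexpression:
Each of the 4 symbol leaves contributes a 2-state fragment.
  0 ∪ 1 = 6 states
  (0 ∪ 1)11 = 10 states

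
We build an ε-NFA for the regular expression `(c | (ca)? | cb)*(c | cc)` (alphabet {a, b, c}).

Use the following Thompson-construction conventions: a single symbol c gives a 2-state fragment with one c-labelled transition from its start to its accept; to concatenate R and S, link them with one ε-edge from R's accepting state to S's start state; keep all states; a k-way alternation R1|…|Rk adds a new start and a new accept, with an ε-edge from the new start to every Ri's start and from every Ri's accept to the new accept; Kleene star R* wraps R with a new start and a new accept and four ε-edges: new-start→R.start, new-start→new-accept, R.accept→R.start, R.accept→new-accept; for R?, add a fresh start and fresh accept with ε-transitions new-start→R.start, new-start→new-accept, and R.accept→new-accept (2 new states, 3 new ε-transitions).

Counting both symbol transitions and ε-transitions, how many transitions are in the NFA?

29

Building bottom-up:
Each of the 8 symbol leaves contributes 1 transition (1 symbol, 0 ε).
  ca — 3 transitions (2 symbol, 1 ε)
  (ca)? — 6 transitions (2 symbol, 4 ε)
  cb — 3 transitions (2 symbol, 1 ε)
  c | (ca)? | cb — 16 transitions (5 symbol, 11 ε)
  (c | (ca)? | cb)* — 20 transitions (5 symbol, 15 ε)
  cc — 3 transitions (2 symbol, 1 ε)
  c | cc — 8 transitions (3 symbol, 5 ε)
  (c | (ca)? | cb)*(c | cc) — 29 transitions (8 symbol, 21 ε)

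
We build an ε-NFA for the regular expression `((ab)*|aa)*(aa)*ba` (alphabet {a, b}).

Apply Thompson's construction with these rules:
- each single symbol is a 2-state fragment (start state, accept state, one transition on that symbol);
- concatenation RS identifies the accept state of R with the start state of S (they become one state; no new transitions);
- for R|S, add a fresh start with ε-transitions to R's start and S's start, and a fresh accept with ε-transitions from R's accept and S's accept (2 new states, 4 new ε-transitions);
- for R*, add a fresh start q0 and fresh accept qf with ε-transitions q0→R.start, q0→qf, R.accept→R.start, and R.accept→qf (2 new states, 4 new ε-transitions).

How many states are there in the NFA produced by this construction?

Recursing over subexpressions:
Each of the 8 symbol leaves contributes a 2-state fragment.
  ab → 3 states
  (ab)* → 5 states
  aa → 3 states
  (ab)*|aa → 10 states
  ((ab)*|aa)* → 12 states
  aa → 3 states
  (aa)* → 5 states
  ((ab)*|aa)*(aa)*ba → 18 states

18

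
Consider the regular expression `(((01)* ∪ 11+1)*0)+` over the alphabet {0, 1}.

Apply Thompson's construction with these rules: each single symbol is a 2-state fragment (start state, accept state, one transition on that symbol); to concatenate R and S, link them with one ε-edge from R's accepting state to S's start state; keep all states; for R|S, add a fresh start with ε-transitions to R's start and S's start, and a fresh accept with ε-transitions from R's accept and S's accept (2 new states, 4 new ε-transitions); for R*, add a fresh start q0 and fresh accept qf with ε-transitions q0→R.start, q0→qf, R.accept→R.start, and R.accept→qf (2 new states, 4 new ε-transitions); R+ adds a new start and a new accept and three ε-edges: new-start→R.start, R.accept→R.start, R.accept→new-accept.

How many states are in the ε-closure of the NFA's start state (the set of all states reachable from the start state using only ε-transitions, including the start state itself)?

10

Work bottom-up. For each fragment F, track |ε-closure(F.start)| and whether F's accept lies in that closure (i.e. whether F accepts ε). A single-symbol fragment has closure size 1 and does not accept ε.
  01 : same as the first factor's closure: C = 1
  (01)* : new start has ε-edges to the inner start and to the new accept, so C = 2 + 1 = 3
  1+ : new start ε-reaches only the body's start; the new accept needs a symbol first: C = 1 + 1 = 2
  11+1 : same as the first factor's closure: C = 1
  (01)* ∪ 11+1 : C = 1 (new start) + (3 + 1) + 1 (new accept, since some branch ε-reaches its own accept) = 6
  ((01)* ∪ 11+1)* : new start has ε-edges to the inner start and to the new accept, so C = 2 + 6 = 8
  ((01)* ∪ 11+1)*0 : C = 8 + 1 = 9 (closure spills across the concat boundary because the left factor accepts ε)
  (((01)* ∪ 11+1)*0)+ : new start ε-reaches only the body's start; the new accept needs a symbol first: C = 1 + 9 = 10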